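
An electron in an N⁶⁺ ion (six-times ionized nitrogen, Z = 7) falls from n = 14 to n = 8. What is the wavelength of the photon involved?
176.73 nm

First, find the transition energy using E_n = -13.6057 Z² / n² eV:
E_14 = -13.6057 × 7² / 14² = -3.401425 eV
E_8 = -13.6057 × 7² / 8² = -10.416864 eV

Photon energy: |ΔE| = |E_8 - E_14| = 7.015439 eV

Convert to wavelength using E = hc/λ with hc = 1239.84 eV·nm:
λ = hc/E = 1239.84 eV·nm / 7.015439 eV
λ = 176.73 nm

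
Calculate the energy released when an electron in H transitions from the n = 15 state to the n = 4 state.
0.790 eV

The energy levels are E_n = -13.6057 eV / n².

Energy at n = 15: E_15 = -13.6057 / 15² = -0.060470 eV
Energy at n = 4: E_4 = -13.6057 / 4² = -0.850356 eV

For emission (electron falling to lower state), the photon energy is:
E_photon = E_15 - E_4 = |-0.060470 - (-0.850356)|
E_photon = 0.790 eV

This energy is carried away by the emitted photon.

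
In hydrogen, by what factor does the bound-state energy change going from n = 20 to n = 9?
4.938272

Using E_n = -13.6057 Z² / n² eV with Z = 1:

E_9 = -13.6057 / 9² = -13.6057 / 81 = -0.167971604938 eV
E_20 = -13.6057 / 20² = -13.6057 / 400 = -0.034014250000 eV

The ratio is:
E_9/E_20 = (-0.167971604938) / (-0.034014250000)
E_9/E_20 = (-13.6057/81) / (-13.6057/400)
E_9/E_20 = 400/81
E_9/E_20 = 4.938272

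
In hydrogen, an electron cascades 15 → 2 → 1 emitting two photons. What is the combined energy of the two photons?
13.5452 eV

The energy levels of hydrogen are E_n = -13.6057 / n² eV.

First transition (15 → 2):
ΔE₁ = |E_2 - E_15|
ΔE₁ = |-3.4014250000 - (-0.0604697778)| = 3.3409552 eV

Second transition (2 → 1):
ΔE₂ = |E_1 - E_2|
ΔE₂ = |-13.6057000000 - (-3.4014250000)| = 10.2042750 eV

Total energy released:
E_total = ΔE₁ + ΔE₂ = 3.3409552 + 10.2042750 = 13.5452 eV

Note: This equals the direct transition 15 → 1: 13.5452 eV ✓
Energy is conserved regardless of the path taken.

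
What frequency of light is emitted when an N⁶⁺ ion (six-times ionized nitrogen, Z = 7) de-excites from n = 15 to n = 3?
1.71949e+16 Hz

First, find the transition energy:
E_15 = -13.6057 × 7² / 15² = -2.96301911 eV
E_3 = -13.6057 × 7² / 3² = -74.07547778 eV
|ΔE| = |E_3 - E_15| = 71.11245867 eV

Convert to Joules: E = 71.11245867 eV × (1.602177 × 10⁻¹⁹ J/eV) = 1.1393475e-17 J

Using E = hf:
f = E/h = 1.1393475e-17 J / (6.62607 × 10⁻³⁴ J·s)
f = 1.71949e+16 Hz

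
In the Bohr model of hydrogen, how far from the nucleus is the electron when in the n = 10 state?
5.291772 nm (or 52.917721 Å)

The Bohr radius formula is:
r_n = n² a₀ / Z

where a₀ = 0.052917721 nm is the Bohr radius.

For H (Z = 1) at n = 10:
r_10 = 10² × 0.052917721 nm / 1
r_10 = 100 × 0.052917721 nm / 1
r_10 = 5.2917721 nm / 1
r_10 = 5.291772 nm

The electron orbits at approximately 5.291772 nm from the nucleus.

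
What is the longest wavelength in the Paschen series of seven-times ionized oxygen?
29.2907 nm

The longest wavelength corresponds to the smallest energy transition in the series.
The Paschen series has all transitions ending at n_f = 3.

For O⁷⁺ (Z = 8), the first line (α-line) is the jump from n = 4 to n = 3:
E_4 = -13.6057 × 8² / 4² = -54.422800 eV
E_3 = -13.6057 × 8² / 3² = -96.751644 eV
ΔE = E_4 - E_3 = 42.328844 eV

λ = hc/E = 1239.84 eV·nm / 42.328844 eV
λ = 29.2907 nm

This is the α-line of the Paschen series in O⁷⁺.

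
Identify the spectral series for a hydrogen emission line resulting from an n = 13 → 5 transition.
Pfund series

The spectral series in hydrogen are named based on the final (lower) energy level:
- Lyman series: n_final = 1 (ultraviolet)
- Balmer series: n_final = 2 (visible/near-UV)
- Paschen series: n_final = 3 (infrared)
- Brackett series: n_final = 4 (infrared)
- Pfund series: n_final = 5 (far infrared)

Since this transition ends at n = 5, it belongs to the Pfund series.

For reference, this 13 → 5 line has photon energy
ΔE = 13.6057 eV × (1/5² - 1/13²) = 0.463720899 eV,
corresponding to wavelength λ = hc/ΔE = 1239.84 eV·nm / 0.463720899 eV = 2673.677 nm in the far infrared region.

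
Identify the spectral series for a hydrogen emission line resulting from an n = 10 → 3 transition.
Paschen series

The spectral series in hydrogen are named based on the final (lower) energy level:
- Lyman series: n_final = 1 (ultraviolet)
- Balmer series: n_final = 2 (visible/near-UV)
- Paschen series: n_final = 3 (infrared)
- Brackett series: n_final = 4 (infrared)
- Pfund series: n_final = 5 (far infrared)

Since this transition ends at n = 3, it belongs to the Paschen series.

For reference, this 10 → 3 line has photon energy
ΔE = 13.6057 eV × (1/3² - 1/10²) = 1.375687444 eV,
corresponding to wavelength λ = hc/ΔE = 1239.84 eV·nm / 1.375687444 eV = 901.25123 nm in the infrared region.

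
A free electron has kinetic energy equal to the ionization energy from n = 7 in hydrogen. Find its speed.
3.125e+05 m/s (or 0.1042% of c)

The binding energy at n = 7 for hydrogen is:
E_7 = -13.6057/7² = -0.2776673 eV
|E_7| = 0.2776673 eV

Convert to Joules:
KE = 0.2776673 eV × (1.602177 × 10⁻¹⁹ J/eV) = 4.44872e-20 J

Using KE = ½mv²:
v = √(2·KE/m_e)
v = √(2 × 4.44872e-20 J / 9.10938 × 10⁻³¹ kg)
v = 3.125e+05 m/s

This is approximately 0.1042% the speed of light.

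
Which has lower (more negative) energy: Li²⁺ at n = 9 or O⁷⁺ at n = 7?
O⁷⁺ at n = 7 (E = -17.770710 eV)

Using E_n = -13.6057 Z² / n² eV:

Li²⁺ (Z = 3) at n = 9:
E = -13.6057 × 3² / 9² = -13.6057 × 9 / 81 = -1.511744444 eV

O⁷⁺ (Z = 8) at n = 7:
E = -13.6057 × 8² / 7² = -13.6057 × 64 / 49 = -17.770710204 eV

Since -17.770710204 eV < -1.511744444 eV,
O⁷⁺ at n = 7 is more tightly bound (requires more energy to ionize).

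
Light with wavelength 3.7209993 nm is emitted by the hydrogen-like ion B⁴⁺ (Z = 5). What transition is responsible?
n = 7 → n = 1

First, find the photon energy from the wavelength (hc = 1239.84 eV·nm):
E = hc/λ = 1239.84 eV·nm / 3.7209993 nm = 333.20082 eV

The energy levels of B⁴⁺ satisfy E_n = -13.6057 × 5² / n² eV, so an emission n_i → n_f releases
ΔE = 13.6057 × 5² × (1/n_f² − 1/n_i²) eV.

Setting ΔE equal to the photon energy:
1/n_f² − 1/n_i² = 333.20082 / (13.6057 × 5²) = 0.97959185

Since 1/n_i² must be positive, we need 1/n_f² > 0.97959185, i.e. n_f ≤ 1. For each allowed n_f, solve n_i = (1/n_f² − 0.97959185)^(−1/2) and check whether it is a whole number:
  n_f = 1: 1/n_i² = 1.00000000 − 0.97959185 = 0.02040815 → n_i = 7.000  → integer, n_i = 7 ✓

Only n_f = 1 gives an integer upper level, n_i = 7.

The transition is from n = 7 to n = 1 (emission).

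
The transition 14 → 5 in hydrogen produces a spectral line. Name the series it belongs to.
Pfund series

The spectral series in hydrogen are named based on the final (lower) energy level:
- Lyman series: n_final = 1 (ultraviolet)
- Balmer series: n_final = 2 (visible/near-UV)
- Paschen series: n_final = 3 (infrared)
- Brackett series: n_final = 4 (infrared)
- Pfund series: n_final = 5 (far infrared)

Since this transition ends at n = 5, it belongs to the Pfund series.

For reference, this 14 → 5 line has photon energy
ΔE = 13.6057 eV × (1/5² - 1/14²) = 0.47481116327 eV,
corresponding to wavelength λ = hc/ΔE = 1239.84 eV·nm / 0.47481116327 eV = 2611.22757 nm in the far infrared region.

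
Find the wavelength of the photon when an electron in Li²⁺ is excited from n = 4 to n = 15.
174.405 nm

First, find the transition energy using E_n = -13.6057 Z² / n² eV:
E_4 = -13.6057 × 3² / 4² = -7.6532063 eV
E_15 = -13.6057 × 3² / 15² = -0.5442280 eV

Photon energy: |ΔE| = |E_15 - E_4| = 7.1089783 eV

Convert to wavelength using E = hc/λ with hc = 1239.84 eV·nm:
λ = hc/E = 1239.84 eV·nm / 7.1089783 eV
λ = 174.405 nm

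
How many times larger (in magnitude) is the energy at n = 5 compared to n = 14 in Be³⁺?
7.84000

Using E_n = -13.6057 Z² / n² eV with Z = 4:

E_5 = -13.6057 × 4² / 5² = -217.6912 / 25 = -8.70764800000 eV
E_14 = -13.6057 × 4² / 14² = -217.6912 / 196 = -1.11066938776 eV

The ratio is:
E_5/E_14 = (-8.70764800000) / (-1.11066938776)
E_5/E_14 = (-217.6912/25) / (-217.6912/196)
E_5/E_14 = 196/25
E_5/E_14 = 7.84000
(Note: the Z² factors cancel in the ratio.)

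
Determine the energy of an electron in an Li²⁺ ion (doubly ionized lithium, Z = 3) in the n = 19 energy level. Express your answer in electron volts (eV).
-0.33920 eV

The energy levels of a hydrogen-like atom are given by:
E_n = -13.6057 Z² / n² eV  (with Z = 3 for Li²⁺)

For n = 19:
E_19 = -13.6057 × 3² / 19²
E_19 = -13.6057 × 9 / 361
E_19 = -0.33920 eV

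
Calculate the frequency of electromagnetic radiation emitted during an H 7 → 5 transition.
6.4454e+13 Hz

First, find the transition energy:
E_7 = -13.6057 / 7² = -0.27766735 eV
E_5 = -13.6057 / 5² = -0.54422800 eV
|ΔE| = |E_5 - E_7| = 0.26656065 eV

Convert to Joules: E = 0.26656065 eV × (1.602177 × 10⁻¹⁹ J/eV) = 4.270773e-20 J

Using E = hf:
f = E/h = 4.270773e-20 J / (6.62607 × 10⁻³⁴ J·s)
f = 6.4454e+13 Hz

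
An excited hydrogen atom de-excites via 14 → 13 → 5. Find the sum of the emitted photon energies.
0.47481 eV

The energy levels of hydrogen are E_n = -13.6057 / n² eV.

First transition (14 → 13):
ΔE₁ = |E_13 - E_14|
ΔE₁ = |-0.08050710059 - (-0.06941683673)| = 0.01109026 eV

Second transition (13 → 5):
ΔE₂ = |E_5 - E_13|
ΔE₂ = |-0.54422800000 - (-0.08050710059)| = 0.46372090 eV

Total energy released:
E_total = ΔE₁ + ΔE₂ = 0.01109026 + 0.46372090 = 0.47481 eV

Note: This equals the direct transition 14 → 5: 0.47481 eV ✓
Energy is conserved regardless of the path taken.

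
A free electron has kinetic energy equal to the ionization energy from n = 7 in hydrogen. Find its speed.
3.125e+05 m/s (or 0.104248% of c)

The binding energy at n = 7 for hydrogen is:
E_7 = -13.6057/7² = -0.27766735 eV
|E_7| = 0.27766735 eV

Convert to Joules:
KE = 0.27766735 eV × (1.602177 × 10⁻¹⁹ J/eV) = 4.44872e-20 J

Using KE = ½mv²:
v = √(2·KE/m_e)
v = √(2 × 4.44872e-20 J / 9.10938 × 10⁻³¹ kg)
v = 3.125e+05 m/s

This is approximately 0.104248% the speed of light.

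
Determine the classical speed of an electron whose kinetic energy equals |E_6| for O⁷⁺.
2.92e+06 m/s (or 0.97298% of c)

The binding energy at n = 6 for O⁷⁺ is:
E_6 = -13.6057 × 8²/6² = -24.1879111 eV
|E_6| = 24.1879111 eV

Convert to Joules:
KE = 24.1879111 eV × (1.602177 × 10⁻¹⁹ J/eV) = 3.8753e-18 J

Using KE = ½mv²:
v = √(2·KE/m_e)
v = √(2 × 3.8753e-18 J / 9.10938 × 10⁻³¹ kg)
v = 2.92e+06 m/s

This is approximately 0.97298% the speed of light.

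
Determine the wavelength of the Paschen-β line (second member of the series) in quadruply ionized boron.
51.2587 nm

The lines of a series are numbered from the longest wavelength (smallest ΔE) outward; the second line is the transition from n = n_f + 2 to n_f.
The Paschen series has all transitions ending at n_f = 3.

For B⁴⁺ (Z = 5), the second line (β-line) is the jump from n = 5 to n = 3:
E_5 = -13.6057 × 5² / 5² = -13.605700 eV
E_3 = -13.6057 × 5² / 3² = -37.793611 eV
ΔE = E_5 - E_3 = 24.187911 eV

λ = hc/E = 1239.84 eV·nm / 24.187911 eV
λ = 51.2587 nm

This is the β-line of the Paschen series in B⁴⁺.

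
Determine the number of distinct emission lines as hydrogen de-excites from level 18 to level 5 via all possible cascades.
91

The electron can occupy levels n = 5, 6, ..., 18 during de-excitation — that is m = 18 - 5 + 1 = 14 distinct levels.

The number of distinct spectral lines equals the number of ways to choose 2 of these m levels (each pair gives one possible emission transition):

Number of lines = m(m-1)/2 = 14×13/2 = 91

These correspond to all possible transitions between the 14 levels:
18 → 17, 18 → 16, 18 → 15, 18 → 14, 18 → 13, 18 → 12, 18 → 11, 18 → 10...

Each transition produces a photon with a unique energy (and thus wavelength). This count does not depend on Z.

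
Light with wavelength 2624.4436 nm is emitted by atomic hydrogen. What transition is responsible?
n = 6 → n = 4

First, find the photon energy from the wavelength (hc = 1239.84 eV·nm):
E = hc/λ = 1239.84 eV·nm / 2624.4436 nm = 0.47242014 eV

The energy levels of hydrogen satisfy E_n = -13.6057 / n² eV, so an emission n_i → n_f releases
ΔE = 13.6057 × (1/n_f² − 1/n_i²) eV.

Setting ΔE equal to the photon energy:
1/n_f² − 1/n_i² = 0.47242014 / 13.6057 = 0.034722222

Since 1/n_i² must be positive, we need 1/n_f² > 0.034722222, i.e. n_f ≤ 5. For each allowed n_f, solve n_i = (1/n_f² − 0.034722222)^(−1/2) and check whether it is a whole number:
  n_f = 1: 1/n_i² = 1.000000000 − 0.034722222 = 0.965277778 → n_i = 1.018  (not an integer) ✗
  n_f = 2: 1/n_i² = 0.250000000 − 0.034722222 = 0.215277778 → n_i = 2.155  (not an integer) ✗
  n_f = 3: 1/n_i² = 0.111111111 − 0.034722222 = 0.076388889 → n_i = 3.618  (not an integer) ✗
  n_f = 4: 1/n_i² = 0.062500000 − 0.034722222 = 0.027777778 → n_i = 6.000  → integer, n_i = 6 ✓
  n_f = 5: 1/n_i² = 0.040000000 − 0.034722222 = 0.005277778 → n_i = 13.765  (not an integer) ✗

Only n_f = 4 gives an integer upper level, n_i = 6.

The transition is from n = 6 to n = 4 (emission).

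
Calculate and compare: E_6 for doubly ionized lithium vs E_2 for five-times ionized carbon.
C⁵⁺ at n = 2 (E = -122.451300 eV)

Using E_n = -13.6057 Z² / n² eV:

Li²⁺ (Z = 3) at n = 6:
E = -13.6057 × 3² / 6² = -13.6057 × 9 / 36 = -3.401425000 eV

C⁵⁺ (Z = 6) at n = 2:
E = -13.6057 × 6² / 2² = -13.6057 × 36 / 4 = -122.451300000 eV

Since -122.451300000 eV < -3.401425000 eV,
C⁵⁺ at n = 2 is more tightly bound (requires more energy to ionize).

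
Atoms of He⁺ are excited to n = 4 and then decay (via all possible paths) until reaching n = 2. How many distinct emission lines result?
3

The electron can occupy levels n = 2, 3, ..., 4 during de-excitation — that is m = 4 - 2 + 1 = 3 distinct levels.

The number of distinct spectral lines equals the number of ways to choose 2 of these m levels (each pair gives one possible emission transition):

Number of lines = m(m-1)/2 = 3×2/2 = 3

These correspond to all possible transitions between the 3 levels:
4 → 3, 4 → 2, 3 → 2

Each transition produces a photon with a unique energy (and thus wavelength). This count does not depend on Z.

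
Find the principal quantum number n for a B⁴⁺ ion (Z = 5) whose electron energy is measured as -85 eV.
n = 2

The exact energy levels follow E_n = -13.6057 Z² / n² eV with Z = 5.

The measured value (-85 eV) is reported to only 2 significant figures, so we must test candidate n values and see which one matches to that precision.

Candidate energies:
  n = 1:  E = -13.6057 × 5² / 1² = -340.14250 eV
  n = 2:  E = -13.6057 × 5² / 2² = -85.03563 eV  ← matches
  n = 3:  E = -13.6057 × 5² / 3² = -37.79361 eV
  n = 4:  E = -13.6057 × 5² / 4² = -21.25891 eV

Checking against the measurement of -85 eV (2 sig figs), only n = 2 agrees:
E_2 = -85.03563 eV, which rounds to -85 eV ✓

Therefore n = 2.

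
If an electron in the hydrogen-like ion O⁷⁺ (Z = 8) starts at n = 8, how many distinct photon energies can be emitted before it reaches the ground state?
28

The electron can occupy levels n = 1, 2, ..., 8 during de-excitation — that is m = 8 - 1 + 1 = 8 distinct levels.

The number of distinct spectral lines equals the number of ways to choose 2 of these m levels (each pair gives one possible emission transition):

Number of lines = m(m-1)/2 = 8×7/2 = 28

These correspond to all possible transitions between the 8 levels:
8 → 7, 8 → 6, 8 → 5, 8 → 4, 8 → 3, 8 → 2, 8 → 1, 7 → 6...

Each transition produces a photon with a unique energy (and thus wavelength). This count does not depend on Z.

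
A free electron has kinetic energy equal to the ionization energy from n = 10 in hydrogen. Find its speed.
2.18769e+05 m/s (or 0.0730% of c)

The binding energy at n = 10 for hydrogen is:
E_10 = -13.6057/10² = -0.136057000 eV
|E_10| = 0.136057000 eV

Convert to Joules:
KE = 0.136057000 eV × (1.602177 × 10⁻¹⁹ J/eV) = 2.1798740e-20 J

Using KE = ½mv²:
v = √(2·KE/m_e)
v = √(2 × 2.1798740e-20 J / 9.10938 × 10⁻³¹ kg)
v = 2.18769e+05 m/s

This is approximately 0.0730% the speed of light.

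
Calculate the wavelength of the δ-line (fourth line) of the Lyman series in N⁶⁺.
1.94 nm

The lines of a series are numbered from the longest wavelength (smallest ΔE) outward; the fourth line is the transition from n = n_f + 4 to n_f.
The Lyman series has all transitions ending at n_f = 1.

For N⁶⁺ (Z = 7), the fourth line (δ-line) is the jump from n = 5 to n = 1:
E_5 = -13.6057 × 7² / 5² = -26.6672 eV
E_1 = -13.6057 × 7² / 1² = -666.6793 eV
ΔE = E_5 - E_1 = 640.0121 eV

λ = hc/E = 1239.84 eV·nm / 640.0121 eV
λ = 1.94 nm

This is the δ-line of the Lyman series in N⁶⁺.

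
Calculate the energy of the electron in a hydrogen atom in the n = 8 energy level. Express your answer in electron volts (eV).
-0.213 eV

The energy levels of a hydrogen-like atom are given by:
E_n = -13.6057 eV / n²

For n = 8:
E_8 = -13.6057 eV / 8²
E_8 = -13.6057 eV / 64
E_8 = -0.213 eV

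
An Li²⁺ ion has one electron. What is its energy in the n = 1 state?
-122.4513 eV

For hydrogen-like ions, the energy levels scale with Z²:
E_n = -13.6057 Z² / n² eV

For Li²⁺ (Z = 3) at n = 1:
E_1 = -13.6057 × 3² / 1²
E_1 = -13.6057 × 9 / 1
E_1 = -122.4513 / 1
E_1 = -122.4513 eV

The energy is 9 times more negative than hydrogen at the same n due to the stronger nuclear charge.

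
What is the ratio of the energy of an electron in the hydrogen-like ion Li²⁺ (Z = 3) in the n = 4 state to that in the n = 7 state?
3.0625

Using E_n = -13.6057 Z² / n² eV with Z = 3:

E_4 = -13.6057 × 3² / 4² = -122.4513 / 16 = -7.653206250 eV
E_7 = -13.6057 × 3² / 7² = -122.4513 / 49 = -2.499006122 eV

The ratio is:
E_4/E_7 = (-7.653206250) / (-2.499006122)
E_4/E_7 = (-122.4513/16) / (-122.4513/49)
E_4/E_7 = 49/16
E_4/E_7 = 3.0625
(Note: the Z² factors cancel in the ratio.)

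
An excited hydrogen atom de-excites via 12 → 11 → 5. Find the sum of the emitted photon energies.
0.45 eV

The energy levels of hydrogen are E_n = -13.6057 / n² eV.

First transition (12 → 11):
ΔE₁ = |E_11 - E_12|
ΔE₁ = |-0.11244380 - (-0.09448403)| = 0.01796 eV

Second transition (11 → 5):
ΔE₂ = |E_5 - E_11|
ΔE₂ = |-0.54422800 - (-0.11244380)| = 0.43178 eV

Total energy released:
E_total = ΔE₁ + ΔE₂ = 0.01796 + 0.43178 = 0.45 eV

Note: This equals the direct transition 12 → 5: 0.45 eV ✓
Energy is conserved regardless of the path taken.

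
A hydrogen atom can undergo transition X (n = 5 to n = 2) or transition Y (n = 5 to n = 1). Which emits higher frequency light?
5 → 1

Calculate the energy for each transition:

Transition 5 → 2:
ΔE₁ = |E_2 - E_5| = |-13.6057/2² - (-13.6057/5²)|
ΔE₁ = |-3.401425000000 - (-0.544228000000)| = 2.857197000 eV

Transition 5 → 1:
ΔE₂ = |E_1 - E_5| = |-13.6057/1² - (-13.6057/5²)|
ΔE₂ = |-13.605700000000 - (-0.544228000000)| = 13.061472000 eV

Since 13.061472000 eV > 2.857197000 eV, the transition 5 → 1 emits the more energetic photon.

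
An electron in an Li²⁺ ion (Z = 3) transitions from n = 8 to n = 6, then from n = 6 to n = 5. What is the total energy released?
2.984750 eV

The energy levels of Li²⁺ are E_n = -13.6057 × 3² / n² eV.

First transition (8 → 6):
ΔE₁ = |E_6 - E_8|
ΔE₁ = |-3.401425000000 - (-1.913301562500)| = 1.488123438 eV

Second transition (6 → 5):
ΔE₂ = |E_5 - E_6|
ΔE₂ = |-4.898052000000 - (-3.401425000000)| = 1.496627000 eV

Total energy released:
E_total = ΔE₁ + ΔE₂ = 1.488123438 + 1.496627000 = 2.984750 eV

Note: This equals the direct transition 8 → 5: 2.984750 eV ✓
Energy is conserved regardless of the path taken.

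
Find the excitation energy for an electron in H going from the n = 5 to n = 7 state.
0.267 eV

The energy levels of a hydrogen-like atom are E_n = -13.6057 eV / n².

Energy at n = 5: E_5 = -13.6057 / 5² = -0.544228 eV
Energy at n = 7: E_7 = -13.6057 / 7² = -0.277667 eV

The excitation energy is the difference:
ΔE = E_7 - E_5
ΔE = -0.277667 - (-0.544228)
ΔE = 0.267 eV

Since this is positive, energy must be absorbed (photon absorption).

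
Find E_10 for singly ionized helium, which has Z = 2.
-0.544228 eV

For hydrogen-like ions, the energy levels scale with Z²:
E_n = -13.6057 Z² / n² eV

For He⁺ (Z = 2) at n = 10:
E_10 = -13.6057 × 2² / 10²
E_10 = -13.6057 × 4 / 100
E_10 = -54.4228 / 100
E_10 = -0.544228 eV

The energy is 4 times more negative than hydrogen at the same n due to the stronger nuclear charge.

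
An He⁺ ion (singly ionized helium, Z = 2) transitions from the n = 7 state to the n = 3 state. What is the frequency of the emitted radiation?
1.1936e+15 Hz

First, find the transition energy:
E_7 = -13.6057 × 2² / 7² = -1.1106694 eV
E_3 = -13.6057 × 2² / 3² = -6.0469778 eV
|ΔE| = |E_3 - E_7| = 4.9363084 eV

Convert to Joules: E = 4.9363084 eV × (1.602177 × 10⁻¹⁹ J/eV) = 7.908840e-19 J

Using E = hf:
f = E/h = 7.908840e-19 J / (6.62607 × 10⁻³⁴ J·s)
f = 1.1936e+15 Hz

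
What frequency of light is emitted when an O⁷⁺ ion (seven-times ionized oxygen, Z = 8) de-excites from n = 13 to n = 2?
5.139e+16 Hz

First, find the transition energy:
E_13 = -13.6057 × 8² / 13² = -5.1525 eV
E_2 = -13.6057 × 8² / 2² = -217.6912 eV
|ΔE| = |E_2 - E_13| = 212.5387 eV

Convert to Joules: E = 212.5387 eV × (1.602177 × 10⁻¹⁹ J/eV) = 3.40525e-17 J

Using E = hf:
f = E/h = 3.40525e-17 J / (6.62607 × 10⁻³⁴ J·s)
f = 5.139e+16 Hz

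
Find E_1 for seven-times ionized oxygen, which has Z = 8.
-870.765 eV

For hydrogen-like ions, the energy levels scale with Z²:
E_n = -13.6057 Z² / n² eV

For O⁷⁺ (Z = 8) at n = 1:
E_1 = -13.6057 × 8² / 1²
E_1 = -13.6057 × 64 / 1
E_1 = -870.7648 / 1
E_1 = -870.765 eV

The energy is 64 times more negative than hydrogen at the same n due to the stronger nuclear charge.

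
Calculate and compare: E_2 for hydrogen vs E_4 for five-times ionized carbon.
C⁵⁺ at n = 4 (E = -30.61 eV)

Using E_n = -13.6057 Z² / n² eV:

H (Z = 1) at n = 2:
E = -13.6057 × 1² / 2² = -13.6057 × 1 / 4 = -3.40143 eV

C⁵⁺ (Z = 6) at n = 4:
E = -13.6057 × 6² / 4² = -13.6057 × 36 / 16 = -30.61283 eV

Since -30.61283 eV < -3.40143 eV,
C⁵⁺ at n = 4 is more tightly bound (requires more energy to ionize).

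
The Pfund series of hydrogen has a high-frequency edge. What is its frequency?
1.32e+14 Hz

The series limit corresponds to the transition from n = ∞ to n = 5.
This is the highest energy (shortest wavelength) transition in the Pfund series.

E_∞ = 0 eV
E_5 = -13.6057 / 5² = -0.54422800 eV

Energy at series limit:
ΔE = E_∞ - E_5 = 0 - (-0.54422800) = 0.54422800 eV
E = 0.54422800 eV × (1.602177 × 10⁻¹⁹ J/eV) = 8.7195e-20 J
f = E/h = 8.7195e-20 J / (6.62607 × 10⁻³⁴ J·s) = 1.32e+14 Hz

This energy equals the ionization energy from the n = 5 state of hydrogen.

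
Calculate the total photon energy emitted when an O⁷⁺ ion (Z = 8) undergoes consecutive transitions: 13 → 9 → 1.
865.612346 eV

The energy levels of O⁷⁺ are E_n = -13.6057 × 8² / n² eV.

First transition (13 → 9):
ΔE₁ = |E_9 - E_13|
ΔE₁ = |-10.750182716049 - (-5.152454437870)| = 5.597728278 eV

Second transition (9 → 1):
ΔE₂ = |E_1 - E_9|
ΔE₂ = |-870.764800000000 - (-10.750182716049)| = 860.014617284 eV

Total energy released:
E_total = ΔE₁ + ΔE₂ = 5.597728278 + 860.014617284 = 865.612346 eV

Note: This equals the direct transition 13 → 1: 865.612346 eV ✓
Energy is conserved regardless of the path taken.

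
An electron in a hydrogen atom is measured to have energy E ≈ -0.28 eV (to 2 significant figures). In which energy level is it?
n = 7

The exact energy levels follow E_n = -13.6057 eV / n².

The measured value (-0.28 eV) is reported to only 2 significant figures, so we must test candidate n values and see which one matches to that precision.

Candidate energies:
  n = 5:  E = -13.6057/5² = -0.54423 eV
  n = 6:  E = -13.6057/6² = -0.37794 eV
  n = 7:  E = -13.6057/7² = -0.27767 eV  ← matches
  n = 8:  E = -13.6057/8² = -0.21259 eV
  n = 9:  E = -13.6057/9² = -0.16797 eV

Checking against the measurement of -0.28 eV (2 sig figs), only n = 7 agrees:
E_7 = -0.27767 eV, which rounds to -0.28 eV ✓

Therefore n = 7.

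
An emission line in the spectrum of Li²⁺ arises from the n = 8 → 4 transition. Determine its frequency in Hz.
1.39e+15 Hz

First, find the transition energy:
E_8 = -13.6057 × 3² / 8² = -1.91330 eV
E_4 = -13.6057 × 3² / 4² = -7.65321 eV
|ΔE| = |E_4 - E_8| = 5.73991 eV

Convert to Joules: E = 5.73991 eV × (1.602177 × 10⁻¹⁹ J/eV) = 9.1964e-19 J

Using E = hf:
f = E/h = 9.1964e-19 J / (6.62607 × 10⁻³⁴ J·s)
f = 1.39e+15 Hz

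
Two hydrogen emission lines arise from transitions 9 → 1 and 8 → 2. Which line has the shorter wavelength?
9 → 1

Calculate the energy for each transition:

Transition 9 → 1:
ΔE₁ = |E_1 - E_9| = |-13.6057/1² - (-13.6057/9²)|
ΔE₁ = |-13.60570000000 - (-0.16797160494)| = 13.43772840 eV

Transition 8 → 2:
ΔE₂ = |E_2 - E_8| = |-13.6057/2² - (-13.6057/8²)|
ΔE₂ = |-3.40142500000 - (-0.21258906250)| = 3.18883594 eV

Since 13.43772840 eV > 3.18883594 eV, the transition 9 → 1 emits the more energetic photon.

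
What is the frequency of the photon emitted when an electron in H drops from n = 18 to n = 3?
3.5538e+14 Hz

First, find the transition energy:
E_18 = -13.6057 / 18² = -0.0419929 eV
E_3 = -13.6057 / 3² = -1.5117444 eV
|ΔE| = |E_3 - E_18| = 1.4697515 eV

Convert to Joules: E = 1.4697515 eV × (1.602177 × 10⁻¹⁹ J/eV) = 2.354802e-19 J

Using E = hf:
f = E/h = 2.354802e-19 J / (6.62607 × 10⁻³⁴ J·s)
f = 3.5538e+14 Hz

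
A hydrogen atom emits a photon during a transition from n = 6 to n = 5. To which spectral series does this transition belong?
Pfund series

The spectral series in hydrogen are named based on the final (lower) energy level:
- Lyman series: n_final = 1 (ultraviolet)
- Balmer series: n_final = 2 (visible/near-UV)
- Paschen series: n_final = 3 (infrared)
- Brackett series: n_final = 4 (infrared)
- Pfund series: n_final = 5 (far infrared)

Since this transition ends at n = 5, it belongs to the Pfund series.

For reference, this 6 → 5 line has photon energy
ΔE = 13.6057 eV × (1/5² - 1/6²) = 0.16629189 eV,
corresponding to wavelength λ = hc/ΔE = 1239.84 eV·nm / 0.16629189 eV = 7455.81 nm in the far infrared region.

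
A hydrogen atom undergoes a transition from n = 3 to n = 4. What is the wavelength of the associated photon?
1874.60256 nm

First, find the transition energy using E_n = -13.6057 / n² eV:
E_3 = -13.6057 / 3² = -1.51174444444 eV
E_4 = -13.6057 / 4² = -0.85035625000 eV

Photon energy: |ΔE| = |E_4 - E_3| = 0.66138819444 eV

Convert to wavelength using E = hc/λ with hc = 1239.84 eV·nm:
λ = hc/E = 1239.84 eV·nm / 0.66138819444 eV
λ = 1874.60256 nm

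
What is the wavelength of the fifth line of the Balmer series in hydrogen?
396.90659 nm

The lines of a series are numbered from the longest wavelength (smallest ΔE) outward; the fifth line is the transition from n = n_f + 5 to n_f.
The Balmer series has all transitions ending at n_f = 2.

For H, the fifth line (ε-line) is the jump from n = 7 to n = 2:
E_7 = -13.6057 / 7² = -0.277667347 eV
E_2 = -13.6057 / 2² = -3.401425000 eV
ΔE = E_7 - E_2 = 3.123757653 eV

λ = hc/E = 1239.84 eV·nm / 3.123757653 eV
λ = 396.90659 nm

This is the ε-line of the Balmer series in H.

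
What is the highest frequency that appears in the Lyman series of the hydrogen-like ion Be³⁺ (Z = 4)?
5.2638e+16 Hz

The series limit corresponds to the transition from n = ∞ to n = 1.
This is the highest energy (shortest wavelength) transition in the Lyman series.

E_∞ = 0 eV
E_1 = -13.6057 × 4² / 1² = -217.69120000 eV

Energy at series limit:
ΔE = E_∞ - E_1 = 0 - (-217.69120000) = 217.69120000 eV
E = 217.69120000 eV × (1.602177 × 10⁻¹⁹ J/eV) = 3.487798e-17 J
f = E/h = 3.487798e-17 J / (6.62607 × 10⁻³⁴ J·s) = 5.2638e+16 Hz

This energy equals the ionization energy from the n = 1 state of Be³⁺.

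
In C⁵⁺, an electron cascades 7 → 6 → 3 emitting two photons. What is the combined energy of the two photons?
44.43 eV

The energy levels of C⁵⁺ are E_n = -13.6057 × 6² / n² eV.

First transition (7 → 6):
ΔE₁ = |E_6 - E_7|
ΔE₁ = |-13.60570000 - (-9.99602449)| = 3.60968 eV

Second transition (6 → 3):
ΔE₂ = |E_3 - E_6|
ΔE₂ = |-54.42280000 - (-13.60570000)| = 40.81710 eV

Total energy released:
E_total = ΔE₁ + ΔE₂ = 3.60968 + 40.81710 = 44.43 eV

Note: This equals the direct transition 7 → 3: 44.43 eV ✓
Energy is conserved regardless of the path taken.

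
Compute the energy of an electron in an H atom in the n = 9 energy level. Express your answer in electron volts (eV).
-0.16797 eV

The energy levels of a hydrogen-like atom are given by:
E_n = -13.6057 eV / n²

For n = 9:
E_9 = -13.6057 eV / 9²
E_9 = -13.6057 eV / 81
E_9 = -0.16797 eV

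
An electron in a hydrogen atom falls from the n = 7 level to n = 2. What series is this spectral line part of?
Balmer series

The spectral series in hydrogen are named based on the final (lower) energy level:
- Lyman series: n_final = 1 (ultraviolet)
- Balmer series: n_final = 2 (visible/near-UV)
- Paschen series: n_final = 3 (infrared)
- Brackett series: n_final = 4 (infrared)
- Pfund series: n_final = 5 (far infrared)

Since this transition ends at n = 2, it belongs to the Balmer series.

For reference, this 7 → 2 line has photon energy
ΔE = 13.6057 eV × (1/2² - 1/7²) = 3.12375765 eV,
corresponding to wavelength λ = hc/ΔE = 1239.84 eV·nm / 3.12375765 eV = 396.9066 nm in the visible/near-UV region.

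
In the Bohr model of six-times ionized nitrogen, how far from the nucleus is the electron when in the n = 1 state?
0.0076 nm (or 0.0756 Å)

The Bohr radius formula is:
r_n = n² a₀ / Z

where a₀ = 0.0529177 nm is the Bohr radius.

For N⁶⁺ (Z = 7) at n = 1:
r_1 = 1² × 0.0529177 nm / 7
r_1 = 1 × 0.0529177 nm / 7
r_1 = 0.05292 nm / 7
r_1 = 0.0076 nm

The electron orbits at approximately 0.0076 nm from the nucleus.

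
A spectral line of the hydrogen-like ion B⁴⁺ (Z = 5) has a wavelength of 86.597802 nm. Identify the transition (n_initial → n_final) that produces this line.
n = 7 → n = 4

First, find the photon energy from the wavelength (hc = 1239.84 eV·nm):
E = hc/λ = 1239.84 eV·nm / 86.597802 nm = 14.317223 eV

The energy levels of B⁴⁺ satisfy E_n = -13.6057 × 5² / n² eV, so an emission n_i → n_f releases
ΔE = 13.6057 × 5² × (1/n_f² − 1/n_i²) eV.

Setting ΔE equal to the photon energy:
1/n_f² − 1/n_i² = 14.317223 / (13.6057 × 5²) = 0.042091838

Since 1/n_i² must be positive, we need 1/n_f² > 0.042091838, i.e. n_f ≤ 4. For each allowed n_f, solve n_i = (1/n_f² − 0.042091838)^(−1/2) and check whether it is a whole number:
  n_f = 1: 1/n_i² = 1.000000000 − 0.042091838 = 0.957908162 → n_i = 1.022  (not an integer) ✗
  n_f = 2: 1/n_i² = 0.250000000 − 0.042091838 = 0.207908162 → n_i = 2.193  (not an integer) ✗
  n_f = 3: 1/n_i² = 0.111111111 − 0.042091838 = 0.069019273 → n_i = 3.806  (not an integer) ✗
  n_f = 4: 1/n_i² = 0.062500000 − 0.042091838 = 0.020408162 → n_i = 7.000  → integer, n_i = 7 ✓

Only n_f = 4 gives an integer upper level, n_i = 7.

The transition is from n = 7 to n = 4 (emission).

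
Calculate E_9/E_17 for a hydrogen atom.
3.567901

Using E_n = -13.6057 Z² / n² eV with Z = 1:

E_9 = -13.6057 / 9² = -13.6057 / 81 = -0.167971604938 eV
E_17 = -13.6057 / 17² = -13.6057 / 289 = -0.047078546713 eV

The ratio is:
E_9/E_17 = (-0.167971604938) / (-0.047078546713)
E_9/E_17 = (-13.6057/81) / (-13.6057/289)
E_9/E_17 = 289/81
E_9/E_17 = 3.567901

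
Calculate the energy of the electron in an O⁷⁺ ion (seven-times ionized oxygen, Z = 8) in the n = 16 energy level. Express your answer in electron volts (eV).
-3.40143 eV

The energy levels of a hydrogen-like atom are given by:
E_n = -13.6057 Z² / n² eV  (with Z = 8 for O⁷⁺)

For n = 16:
E_16 = -13.6057 × 8² / 16²
E_16 = -13.6057 × 64 / 256
E_16 = -3.40143 eV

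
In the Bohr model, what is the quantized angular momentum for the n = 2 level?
2.10914e-34 J·s (or 2ℏ)

In the Bohr model, angular momentum is quantized:
L = nℏ

where ℏ = h/(2π) = 1.0545718e-34 J·s

For n = 2:
L = 2 × 1.0545718e-34 J·s
L = 2.10914e-34 J·s

This can also be written as L = 2ℏ.
The angular momentum is an integer multiple of the reduced Planck constant.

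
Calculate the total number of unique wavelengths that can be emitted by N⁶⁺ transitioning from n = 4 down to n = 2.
3

The electron can occupy levels n = 2, 3, ..., 4 during de-excitation — that is m = 4 - 2 + 1 = 3 distinct levels.

The number of distinct spectral lines equals the number of ways to choose 2 of these m levels (each pair gives one possible emission transition):

Number of lines = m(m-1)/2 = 3×2/2 = 3

These correspond to all possible transitions between the 3 levels:
4 → 3, 4 → 2, 3 → 2

Each transition produces a photon with a unique energy (and thus wavelength). This count does not depend on Z.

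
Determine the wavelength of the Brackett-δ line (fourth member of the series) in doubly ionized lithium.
216.00 nm

The lines of a series are numbered from the longest wavelength (smallest ΔE) outward; the fourth line is the transition from n = n_f + 4 to n_f.
The Brackett series has all transitions ending at n_f = 4.

For Li²⁺ (Z = 3), the fourth line (δ-line) is the jump from n = 8 to n = 4:
E_8 = -13.6057 × 3² / 8² = -1.913302 eV
E_4 = -13.6057 × 3² / 4² = -7.653206 eV
ΔE = E_8 - E_4 = 5.739904 eV

λ = hc/E = 1239.84 eV·nm / 5.739904 eV
λ = 216.00 nm

This is the δ-line of the Brackett series in Li²⁺.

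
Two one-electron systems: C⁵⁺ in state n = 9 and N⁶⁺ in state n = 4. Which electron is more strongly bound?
N⁶⁺ at n = 4 (E = -41.66746 eV)

Using E_n = -13.6057 Z² / n² eV:

C⁵⁺ (Z = 6) at n = 9:
E = -13.6057 × 6² / 9² = -13.6057 × 36 / 81 = -6.04697778 eV

N⁶⁺ (Z = 7) at n = 4:
E = -13.6057 × 7² / 4² = -13.6057 × 49 / 16 = -41.66745625 eV

Since -41.66745625 eV < -6.04697778 eV,
N⁶⁺ at n = 4 is more tightly bound (requires more energy to ionize).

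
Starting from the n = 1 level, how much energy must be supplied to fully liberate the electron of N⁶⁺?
666.679 eV

The ionization energy is the energy needed to remove the electron completely (n → ∞).

For a hydrogen-like ion with Z = 7, E_n = -13.6057 Z² / n² eV.

At n = 1: E_1 = -13.6057 × 7² / 1² = -666.679300 eV
At n = ∞: E_∞ = 0 eV

Ionization energy = E_∞ - E_1 = 0 - (-666.679300) = 666.679300 eV
Ionization energy ≈ 666.679 eV

This is also called the binding energy of the electron in state n = 1.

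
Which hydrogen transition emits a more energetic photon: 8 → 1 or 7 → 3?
8 → 1

Calculate the energy for each transition:

Transition 8 → 1:
ΔE₁ = |E_1 - E_8| = |-13.6057/1² - (-13.6057/8²)|
ΔE₁ = |-13.60570000000 - (-0.21258906250)| = 13.39311094 eV

Transition 7 → 3:
ΔE₂ = |E_3 - E_7| = |-13.6057/3² - (-13.6057/7²)|
ΔE₂ = |-1.51174444444 - (-0.27766734694)| = 1.23407710 eV

Since 13.39311094 eV > 1.23407710 eV, the transition 8 → 1 emits the more energetic photon.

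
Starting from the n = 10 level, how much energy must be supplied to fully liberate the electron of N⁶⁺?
6.666793 eV

The ionization energy is the energy needed to remove the electron completely (n → ∞).

For a hydrogen-like ion with Z = 7, E_n = -13.6057 Z² / n² eV.

At n = 10: E_10 = -13.6057 × 7² / 10² = -6.666793000 eV
At n = ∞: E_∞ = 0 eV

Ionization energy = E_∞ - E_10 = 0 - (-6.666793000) = 6.666793000 eV
Ionization energy ≈ 6.666793 eV

This is also called the binding energy of the electron in state n = 10.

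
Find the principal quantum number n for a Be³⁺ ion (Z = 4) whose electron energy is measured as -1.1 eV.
n = 14

The exact energy levels follow E_n = -13.6057 Z² / n² eV with Z = 4.

The measured value (-1.1 eV) is reported to only 2 significant figures, so we must test candidate n values and see which one matches to that precision.

Candidate energies:
  n = 12:  E = -13.6057 × 4² / 12² = -1.51174 eV
  n = 13:  E = -13.6057 × 4² / 13² = -1.28811 eV
  n = 14:  E = -13.6057 × 4² / 14² = -1.11067 eV  ← matches
  n = 15:  E = -13.6057 × 4² / 15² = -0.96752 eV
  n = 16:  E = -13.6057 × 4² / 16² = -0.85036 eV

Checking against the measurement of -1.1 eV (2 sig figs), only n = 14 agrees:
E_14 = -1.11067 eV, which rounds to -1.1 eV ✓

Therefore n = 14.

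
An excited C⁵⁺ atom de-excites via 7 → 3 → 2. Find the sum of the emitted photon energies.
112.455276 eV

The energy levels of C⁵⁺ are E_n = -13.6057 × 6² / n² eV.

First transition (7 → 3):
ΔE₁ = |E_3 - E_7|
ΔE₁ = |-54.422800000000 - (-9.996024489796)| = 44.426775510 eV

Second transition (3 → 2):
ΔE₂ = |E_2 - E_3|
ΔE₂ = |-122.451300000000 - (-54.422800000000)| = 68.028500000 eV

Total energy released:
E_total = ΔE₁ + ΔE₂ = 44.426775510 + 68.028500000 = 112.455276 eV

Note: This equals the direct transition 7 → 2: 112.455276 eV ✓
Energy is conserved regardless of the path taken.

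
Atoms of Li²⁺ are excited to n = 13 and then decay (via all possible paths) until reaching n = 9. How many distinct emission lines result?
10

The electron can occupy levels n = 9, 10, ..., 13 during de-excitation — that is m = 13 - 9 + 1 = 5 distinct levels.

The number of distinct spectral lines equals the number of ways to choose 2 of these m levels (each pair gives one possible emission transition):

Number of lines = m(m-1)/2 = 5×4/2 = 10

These correspond to all possible transitions between the 5 levels:
13 → 12, 13 → 11, 13 → 10, 13 → 9, 12 → 11, 12 → 10, 12 → 9, 11 → 10...

Each transition produces a photon with a unique energy (and thus wavelength). This count does not depend on Z.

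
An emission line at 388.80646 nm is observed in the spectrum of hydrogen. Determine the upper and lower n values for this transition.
n = 8 → n = 2

First, find the photon energy from the wavelength (hc = 1239.84 eV·nm):
E = hc/λ = 1239.84 eV·nm / 388.80646 nm = 3.1888359 eV

The energy levels of hydrogen satisfy E_n = -13.6057 / n² eV, so an emission n_i → n_f releases
ΔE = 13.6057 × (1/n_f² − 1/n_i²) eV.

Setting ΔE equal to the photon energy:
1/n_f² − 1/n_i² = 3.1888359 / 13.6057 = 0.23437500

Since 1/n_i² must be positive, we need 1/n_f² > 0.23437500, i.e. n_f ≤ 2. For each allowed n_f, solve n_i = (1/n_f² − 0.23437500)^(−1/2) and check whether it is a whole number:
  n_f = 1: 1/n_i² = 1.00000000 − 0.23437500 = 0.76562500 → n_i = 1.143  (not an integer) ✗
  n_f = 2: 1/n_i² = 0.25000000 − 0.23437500 = 0.01562500 → n_i = 8.000  → integer, n_i = 8 ✓

Only n_f = 2 gives an integer upper level, n_i = 8.

The transition is from n = 8 to n = 2 (emission).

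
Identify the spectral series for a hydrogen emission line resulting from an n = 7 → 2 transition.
Balmer series

The spectral series in hydrogen are named based on the final (lower) energy level:
- Lyman series: n_final = 1 (ultraviolet)
- Balmer series: n_final = 2 (visible/near-UV)
- Paschen series: n_final = 3 (infrared)
- Brackett series: n_final = 4 (infrared)
- Pfund series: n_final = 5 (far infrared)

Since this transition ends at n = 2, it belongs to the Balmer series.

For reference, this 7 → 2 line has photon energy
ΔE = 13.6057 eV × (1/2² - 1/7²) = 3.1237576531 eV,
corresponding to wavelength λ = hc/ΔE = 1239.84 eV·nm / 3.1237576531 eV = 396.906591 nm in the visible/near-UV region.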